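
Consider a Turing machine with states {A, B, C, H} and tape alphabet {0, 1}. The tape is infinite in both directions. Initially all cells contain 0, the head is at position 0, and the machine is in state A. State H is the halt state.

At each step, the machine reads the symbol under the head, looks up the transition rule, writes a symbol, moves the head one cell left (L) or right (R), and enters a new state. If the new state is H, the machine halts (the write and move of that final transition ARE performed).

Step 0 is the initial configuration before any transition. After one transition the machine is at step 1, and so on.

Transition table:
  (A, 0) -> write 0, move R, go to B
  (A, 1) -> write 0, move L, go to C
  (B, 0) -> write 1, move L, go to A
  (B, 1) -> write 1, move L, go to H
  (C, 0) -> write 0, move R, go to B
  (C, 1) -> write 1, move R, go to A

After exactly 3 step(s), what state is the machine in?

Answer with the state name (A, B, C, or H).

Step 1: in state A at pos 0, read 0 -> (A,0)->write 0,move R,goto B. Now: state=B, head=1, tape[-1..2]=0000 (head:   ^)
Step 2: in state B at pos 1, read 0 -> (B,0)->write 1,move L,goto A. Now: state=A, head=0, tape[-1..2]=0010 (head:  ^)
Step 3: in state A at pos 0, read 0 -> (A,0)->write 0,move R,goto B. Now: state=B, head=1, tape[-1..2]=0010 (head:   ^)

Answer: B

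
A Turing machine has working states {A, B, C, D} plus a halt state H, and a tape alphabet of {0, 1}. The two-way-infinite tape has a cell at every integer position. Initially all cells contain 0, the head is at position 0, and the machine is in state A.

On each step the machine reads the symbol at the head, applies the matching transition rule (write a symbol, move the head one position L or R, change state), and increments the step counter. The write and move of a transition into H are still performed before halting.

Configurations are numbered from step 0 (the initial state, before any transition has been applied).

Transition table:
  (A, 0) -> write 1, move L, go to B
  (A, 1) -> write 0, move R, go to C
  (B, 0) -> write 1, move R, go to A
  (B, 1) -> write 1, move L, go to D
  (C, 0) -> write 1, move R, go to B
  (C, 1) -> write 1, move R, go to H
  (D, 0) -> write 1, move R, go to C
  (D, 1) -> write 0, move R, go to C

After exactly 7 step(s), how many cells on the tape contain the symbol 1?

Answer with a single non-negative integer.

Step 1: in state A at pos 0, read 0 -> (A,0)->write 1,move L,goto B. Now: state=B, head=-1, tape[-2..1]=0010 (head:  ^)
Step 2: in state B at pos -1, read 0 -> (B,0)->write 1,move R,goto A. Now: state=A, head=0, tape[-2..1]=0110 (head:   ^)
Step 3: in state A at pos 0, read 1 -> (A,1)->write 0,move R,goto C. Now: state=C, head=1, tape[-2..2]=01000 (head:    ^)
Step 4: in state C at pos 1, read 0 -> (C,0)->write 1,move R,goto B. Now: state=B, head=2, tape[-2..3]=010100 (head:     ^)
Step 5: in state B at pos 2, read 0 -> (B,0)->write 1,move R,goto A. Now: state=A, head=3, tape[-2..4]=0101100 (head:      ^)
Step 6: in state A at pos 3, read 0 -> (A,0)->write 1,move L,goto B. Now: state=B, head=2, tape[-2..4]=0101110 (head:     ^)
Step 7: in state B at pos 2, read 1 -> (B,1)->write 1,move L,goto D. Now: state=D, head=1, tape[-2..4]=0101110 (head:    ^)
Cells containing 1 after step 7: {-1, 1, 2, 3} -> 4 cell(s)

Answer: 4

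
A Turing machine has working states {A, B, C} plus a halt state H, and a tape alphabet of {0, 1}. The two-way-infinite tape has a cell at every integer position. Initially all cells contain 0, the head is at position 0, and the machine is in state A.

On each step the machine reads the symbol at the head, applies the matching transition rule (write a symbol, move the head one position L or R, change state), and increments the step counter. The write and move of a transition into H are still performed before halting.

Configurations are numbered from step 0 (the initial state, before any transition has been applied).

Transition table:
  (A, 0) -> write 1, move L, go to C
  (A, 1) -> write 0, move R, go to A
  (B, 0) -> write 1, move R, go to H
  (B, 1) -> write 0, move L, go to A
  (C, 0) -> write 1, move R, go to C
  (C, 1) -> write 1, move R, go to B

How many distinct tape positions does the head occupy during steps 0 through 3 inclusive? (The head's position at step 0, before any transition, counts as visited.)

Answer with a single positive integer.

Answer: 3

Derivation:
Step 1: in state A at pos 0, read 0 -> (A,0)->write 1,move L,goto C. Now: state=C, head=-1, tape[-2..1]=0010 (head:  ^)
Step 2: in state C at pos -1, read 0 -> (C,0)->write 1,move R,goto C. Now: state=C, head=0, tape[-2..1]=0110 (head:   ^)
Step 3: in state C at pos 0, read 1 -> (C,1)->write 1,move R,goto B. Now: state=B, head=1, tape[-2..2]=01100 (head:    ^)
Head positions at steps 0..3: starting at 0, distinct positions visited = {-1, 0, 1} -> 3 position(s)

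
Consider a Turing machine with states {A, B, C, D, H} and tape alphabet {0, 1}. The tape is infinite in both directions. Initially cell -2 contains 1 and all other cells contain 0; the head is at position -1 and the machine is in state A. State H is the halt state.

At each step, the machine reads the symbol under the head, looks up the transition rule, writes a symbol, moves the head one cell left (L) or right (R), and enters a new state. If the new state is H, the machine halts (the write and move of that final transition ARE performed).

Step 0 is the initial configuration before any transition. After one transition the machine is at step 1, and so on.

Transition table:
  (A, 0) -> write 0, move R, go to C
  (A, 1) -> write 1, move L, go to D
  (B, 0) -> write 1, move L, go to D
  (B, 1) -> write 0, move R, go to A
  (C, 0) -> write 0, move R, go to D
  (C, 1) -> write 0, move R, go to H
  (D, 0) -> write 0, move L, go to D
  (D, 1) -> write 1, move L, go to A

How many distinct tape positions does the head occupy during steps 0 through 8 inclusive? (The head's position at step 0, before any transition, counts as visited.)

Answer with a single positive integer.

Step 1: in state A at pos -1, read 0 -> (A,0)->write 0,move R,goto C. Now: state=C, head=0, tape[-3..1]=01000 (head:    ^)
Step 2: in state C at pos 0, read 0 -> (C,0)->write 0,move R,goto D. Now: state=D, head=1, tape[-3..2]=010000 (head:     ^)
Step 3: in state D at pos 1, read 0 -> (D,0)->write 0,move L,goto D. Now: state=D, head=0, tape[-3..2]=010000 (head:    ^)
Step 4: in state D at pos 0, read 0 -> (D,0)->write 0,move L,goto D. Now: state=D, head=-1, tape[-3..2]=010000 (head:   ^)
Step 5: in state D at pos -1, read 0 -> (D,0)->write 0,move L,goto D. Now: state=D, head=-2, tape[-3..2]=010000 (head:  ^)
Step 6: in state D at pos -2, read 1 -> (D,1)->write 1,move L,goto A. Now: state=A, head=-3, tape[-4..2]=0010000 (head:  ^)
Step 7: in state A at pos -3, read 0 -> (A,0)->write 0,move R,goto C. Now: state=C, head=-2, tape[-4..2]=0010000 (head:   ^)
Step 8: in state C at pos -2, read 1 -> (C,1)->write 0,move R,goto H. Now: state=H, head=-1, tape[-4..2]=0000000 (head:    ^)
Head positions at steps 0..8: starting at -1, distinct positions visited = {-3, -2, -1, 0, 1} -> 5 position(s)

Answer: 5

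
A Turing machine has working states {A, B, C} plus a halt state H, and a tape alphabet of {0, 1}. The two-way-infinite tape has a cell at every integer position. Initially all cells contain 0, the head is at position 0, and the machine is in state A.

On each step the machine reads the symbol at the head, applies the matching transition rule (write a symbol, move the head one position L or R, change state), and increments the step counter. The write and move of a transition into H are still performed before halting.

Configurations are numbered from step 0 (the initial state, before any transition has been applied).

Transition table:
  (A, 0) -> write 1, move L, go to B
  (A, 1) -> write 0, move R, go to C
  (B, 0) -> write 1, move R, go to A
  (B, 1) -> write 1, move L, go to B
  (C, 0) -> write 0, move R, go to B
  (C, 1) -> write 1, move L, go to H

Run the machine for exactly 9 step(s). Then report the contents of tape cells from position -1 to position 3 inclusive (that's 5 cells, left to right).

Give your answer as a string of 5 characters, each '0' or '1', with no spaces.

Step 1: in state A at pos 0, read 0 -> (A,0)->write 1,move L,goto B. Now: state=B, head=-1, tape[-2..1]=0010 (head:  ^)
Step 2: in state B at pos -1, read 0 -> (B,0)->write 1,move R,goto A. Now: state=A, head=0, tape[-2..1]=0110 (head:   ^)
Step 3: in state A at pos 0, read 1 -> (A,1)->write 0,move R,goto C. Now: state=C, head=1, tape[-2..2]=01000 (head:    ^)
Step 4: in state C at pos 1, read 0 -> (C,0)->write 0,move R,goto B. Now: state=B, head=2, tape[-2..3]=010000 (head:     ^)
Step 5: in state B at pos 2, read 0 -> (B,0)->write 1,move R,goto A. Now: state=A, head=3, tape[-2..4]=0100100 (head:      ^)
Step 6: in state A at pos 3, read 0 -> (A,0)->write 1,move L,goto B. Now: state=B, head=2, tape[-2..4]=0100110 (head:     ^)
Step 7: in state B at pos 2, read 1 -> (B,1)->write 1,move L,goto B. Now: state=B, head=1, tape[-2..4]=0100110 (head:    ^)
Step 8: in state B at pos 1, read 0 -> (B,0)->write 1,move R,goto A. Now: state=A, head=2, tape[-2..4]=0101110 (head:     ^)
Step 9: in state A at pos 2, read 1 -> (A,1)->write 0,move R,goto C. Now: state=C, head=3, tape[-2..4]=0101010 (head:      ^)

Answer: 10101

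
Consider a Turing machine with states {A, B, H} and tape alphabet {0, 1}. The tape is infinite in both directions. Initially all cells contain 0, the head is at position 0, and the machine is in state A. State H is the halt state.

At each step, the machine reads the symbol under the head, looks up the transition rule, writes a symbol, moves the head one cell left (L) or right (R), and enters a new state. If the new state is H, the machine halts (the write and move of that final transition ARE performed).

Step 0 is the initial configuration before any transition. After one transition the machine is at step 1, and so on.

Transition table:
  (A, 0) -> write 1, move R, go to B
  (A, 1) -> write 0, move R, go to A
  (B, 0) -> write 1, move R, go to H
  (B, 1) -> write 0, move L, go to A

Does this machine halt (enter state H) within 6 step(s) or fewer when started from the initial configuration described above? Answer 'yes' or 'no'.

Answer: yes

Derivation:
Step 1: in state A at pos 0, read 0 -> (A,0)->write 1,move R,goto B. Now: state=B, head=1, tape[-1..2]=0100 (head:   ^)
Step 2: in state B at pos 1, read 0 -> (B,0)->write 1,move R,goto H. Now: state=H, head=2, tape[-1..3]=01100 (head:    ^)
State H reached at step 2; 2 <= 6 -> yes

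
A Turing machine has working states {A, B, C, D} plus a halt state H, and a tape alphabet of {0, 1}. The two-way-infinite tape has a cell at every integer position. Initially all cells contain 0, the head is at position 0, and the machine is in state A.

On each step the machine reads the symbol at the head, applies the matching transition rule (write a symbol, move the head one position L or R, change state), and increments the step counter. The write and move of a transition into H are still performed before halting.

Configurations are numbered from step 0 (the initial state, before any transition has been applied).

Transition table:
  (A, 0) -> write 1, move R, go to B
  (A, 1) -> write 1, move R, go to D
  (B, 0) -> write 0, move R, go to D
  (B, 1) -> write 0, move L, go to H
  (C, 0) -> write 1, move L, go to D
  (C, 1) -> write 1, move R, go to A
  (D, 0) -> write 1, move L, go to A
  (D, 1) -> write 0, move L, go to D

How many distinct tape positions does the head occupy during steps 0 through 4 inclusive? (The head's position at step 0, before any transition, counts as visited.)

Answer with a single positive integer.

Step 1: in state A at pos 0, read 0 -> (A,0)->write 1,move R,goto B. Now: state=B, head=1, tape[-1..2]=0100 (head:   ^)
Step 2: in state B at pos 1, read 0 -> (B,0)->write 0,move R,goto D. Now: state=D, head=2, tape[-1..3]=01000 (head:    ^)
Step 3: in state D at pos 2, read 0 -> (D,0)->write 1,move L,goto A. Now: state=A, head=1, tape[-1..3]=01010 (head:   ^)
Step 4: in state A at pos 1, read 0 -> (A,0)->write 1,move R,goto B. Now: state=B, head=2, tape[-1..3]=01110 (head:    ^)
Head positions at steps 0..4: starting at 0, distinct positions visited = {0, 1, 2} -> 3 position(s)

Answer: 3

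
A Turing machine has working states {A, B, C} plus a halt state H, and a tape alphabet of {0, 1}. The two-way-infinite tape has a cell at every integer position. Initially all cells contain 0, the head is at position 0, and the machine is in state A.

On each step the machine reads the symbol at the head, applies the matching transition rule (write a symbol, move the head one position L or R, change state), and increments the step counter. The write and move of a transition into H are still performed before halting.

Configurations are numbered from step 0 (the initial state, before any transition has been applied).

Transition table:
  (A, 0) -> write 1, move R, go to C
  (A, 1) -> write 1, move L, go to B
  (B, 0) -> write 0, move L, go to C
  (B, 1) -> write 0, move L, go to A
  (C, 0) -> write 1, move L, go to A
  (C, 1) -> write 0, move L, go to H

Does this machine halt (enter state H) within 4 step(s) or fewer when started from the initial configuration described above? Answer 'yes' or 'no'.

Answer: no

Derivation:
Step 1: in state A at pos 0, read 0 -> (A,0)->write 1,move R,goto C. Now: state=C, head=1, tape[-1..2]=0100 (head:   ^)
Step 2: in state C at pos 1, read 0 -> (C,0)->write 1,move L,goto A. Now: state=A, head=0, tape[-1..2]=0110 (head:  ^)
Step 3: in state A at pos 0, read 1 -> (A,1)->write 1,move L,goto B. Now: state=B, head=-1, tape[-2..2]=00110 (head:  ^)
Step 4: in state B at pos -1, read 0 -> (B,0)->write 0,move L,goto C. Now: state=C, head=-2, tape[-3..2]=000110 (head:  ^)
After 4 step(s): state = C (not H) -> not halted within 4 -> no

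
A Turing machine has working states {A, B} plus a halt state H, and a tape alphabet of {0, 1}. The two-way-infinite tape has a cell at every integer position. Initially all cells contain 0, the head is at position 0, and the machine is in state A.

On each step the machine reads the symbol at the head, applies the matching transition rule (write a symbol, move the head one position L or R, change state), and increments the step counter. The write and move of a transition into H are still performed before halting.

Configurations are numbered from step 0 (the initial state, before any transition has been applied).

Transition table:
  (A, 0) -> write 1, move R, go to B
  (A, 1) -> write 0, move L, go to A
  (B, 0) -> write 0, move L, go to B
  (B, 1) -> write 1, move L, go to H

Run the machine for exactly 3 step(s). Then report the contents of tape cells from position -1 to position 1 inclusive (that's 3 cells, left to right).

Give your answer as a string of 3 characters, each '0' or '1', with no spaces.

Step 1: in state A at pos 0, read 0 -> (A,0)->write 1,move R,goto B. Now: state=B, head=1, tape[-1..2]=0100 (head:   ^)
Step 2: in state B at pos 1, read 0 -> (B,0)->write 0,move L,goto B. Now: state=B, head=0, tape[-1..2]=0100 (head:  ^)
Step 3: in state B at pos 0, read 1 -> (B,1)->write 1,move L,goto H. Now: state=H, head=-1, tape[-2..2]=00100 (head:  ^)

Answer: 010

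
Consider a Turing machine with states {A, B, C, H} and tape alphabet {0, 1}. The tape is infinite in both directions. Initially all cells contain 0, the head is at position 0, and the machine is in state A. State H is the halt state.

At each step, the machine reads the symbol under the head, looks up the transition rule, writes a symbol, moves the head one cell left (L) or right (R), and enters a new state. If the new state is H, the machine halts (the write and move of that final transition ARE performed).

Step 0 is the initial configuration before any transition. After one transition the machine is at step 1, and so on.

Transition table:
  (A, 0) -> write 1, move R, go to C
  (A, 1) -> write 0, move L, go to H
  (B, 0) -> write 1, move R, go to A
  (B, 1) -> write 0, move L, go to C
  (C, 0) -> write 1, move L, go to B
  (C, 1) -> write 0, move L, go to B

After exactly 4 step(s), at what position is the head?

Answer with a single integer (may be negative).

Step 1: in state A at pos 0, read 0 -> (A,0)->write 1,move R,goto C. Now: state=C, head=1, tape[-1..2]=0100 (head:   ^)
Step 2: in state C at pos 1, read 0 -> (C,0)->write 1,move L,goto B. Now: state=B, head=0, tape[-1..2]=0110 (head:  ^)
Step 3: in state B at pos 0, read 1 -> (B,1)->write 0,move L,goto C. Now: state=C, head=-1, tape[-2..2]=00010 (head:  ^)
Step 4: in state C at pos -1, read 0 -> (C,0)->write 1,move L,goto B. Now: state=B, head=-2, tape[-3..2]=001010 (head:  ^)

Answer: -2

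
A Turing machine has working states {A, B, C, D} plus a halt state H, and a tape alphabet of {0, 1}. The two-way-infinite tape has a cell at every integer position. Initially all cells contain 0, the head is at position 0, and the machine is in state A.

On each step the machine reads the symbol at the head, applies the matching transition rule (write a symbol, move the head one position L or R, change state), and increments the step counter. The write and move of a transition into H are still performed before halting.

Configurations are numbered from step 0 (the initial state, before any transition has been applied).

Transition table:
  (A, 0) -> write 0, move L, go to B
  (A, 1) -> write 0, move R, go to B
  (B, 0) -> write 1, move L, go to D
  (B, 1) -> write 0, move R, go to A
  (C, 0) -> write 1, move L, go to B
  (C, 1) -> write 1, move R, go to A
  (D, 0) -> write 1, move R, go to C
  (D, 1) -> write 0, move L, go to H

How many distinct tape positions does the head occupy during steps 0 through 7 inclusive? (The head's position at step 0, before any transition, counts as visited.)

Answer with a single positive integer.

Answer: 3

Derivation:
Step 1: in state A at pos 0, read 0 -> (A,0)->write 0,move L,goto B. Now: state=B, head=-1, tape[-2..1]=0000 (head:  ^)
Step 2: in state B at pos -1, read 0 -> (B,0)->write 1,move L,goto D. Now: state=D, head=-2, tape[-3..1]=00100 (head:  ^)
Step 3: in state D at pos -2, read 0 -> (D,0)->write 1,move R,goto C. Now: state=C, head=-1, tape[-3..1]=01100 (head:   ^)
Step 4: in state C at pos -1, read 1 -> (C,1)->write 1,move R,goto A. Now: state=A, head=0, tape[-3..1]=01100 (head:    ^)
Step 5: in state A at pos 0, read 0 -> (A,0)->write 0,move L,goto B. Now: state=B, head=-1, tape[-3..1]=01100 (head:   ^)
Step 6: in state B at pos -1, read 1 -> (B,1)->write 0,move R,goto A. Now: state=A, head=0, tape[-3..1]=01000 (head:    ^)
Step 7: in state A at pos 0, read 0 -> (A,0)->write 0,move L,goto B. Now: state=B, head=-1, tape[-3..1]=01000 (head:   ^)
Head positions at steps 0..7: starting at 0, distinct positions visited = {-2, -1, 0} -> 3 position(s)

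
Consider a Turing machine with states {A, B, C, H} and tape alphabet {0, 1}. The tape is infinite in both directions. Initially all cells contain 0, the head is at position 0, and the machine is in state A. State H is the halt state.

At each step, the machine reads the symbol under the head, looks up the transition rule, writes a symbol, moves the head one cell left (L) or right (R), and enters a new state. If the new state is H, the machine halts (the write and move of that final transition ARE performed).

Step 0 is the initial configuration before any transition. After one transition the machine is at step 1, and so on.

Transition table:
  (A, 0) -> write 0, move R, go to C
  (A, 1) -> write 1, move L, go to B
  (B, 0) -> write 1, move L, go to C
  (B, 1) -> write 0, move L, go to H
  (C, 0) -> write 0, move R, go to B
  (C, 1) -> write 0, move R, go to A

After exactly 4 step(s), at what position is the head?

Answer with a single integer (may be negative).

Answer: 2

Derivation:
Step 1: in state A at pos 0, read 0 -> (A,0)->write 0,move R,goto C. Now: state=C, head=1, tape[-1..2]=0000 (head:   ^)
Step 2: in state C at pos 1, read 0 -> (C,0)->write 0,move R,goto B. Now: state=B, head=2, tape[-1..3]=00000 (head:    ^)
Step 3: in state B at pos 2, read 0 -> (B,0)->write 1,move L,goto C. Now: state=C, head=1, tape[-1..3]=00010 (head:   ^)
Step 4: in state C at pos 1, read 0 -> (C,0)->write 0,move R,goto B. Now: state=B, head=2, tape[-1..3]=00010 (head:    ^)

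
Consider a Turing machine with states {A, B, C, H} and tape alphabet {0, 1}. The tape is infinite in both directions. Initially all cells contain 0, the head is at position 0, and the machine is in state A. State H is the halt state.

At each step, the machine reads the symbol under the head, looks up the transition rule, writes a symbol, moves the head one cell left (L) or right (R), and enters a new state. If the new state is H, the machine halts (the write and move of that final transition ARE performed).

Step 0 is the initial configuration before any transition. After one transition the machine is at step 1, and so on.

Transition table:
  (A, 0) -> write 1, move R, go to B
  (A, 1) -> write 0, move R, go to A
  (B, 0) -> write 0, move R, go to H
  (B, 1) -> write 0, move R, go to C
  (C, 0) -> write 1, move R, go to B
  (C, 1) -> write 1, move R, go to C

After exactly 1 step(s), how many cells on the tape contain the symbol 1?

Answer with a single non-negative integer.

Answer: 1

Derivation:
Step 1: in state A at pos 0, read 0 -> (A,0)->write 1,move R,goto B. Now: state=B, head=1, tape[-1..2]=0100 (head:   ^)
Cells containing 1 after step 1: {0} -> 1 cell(s)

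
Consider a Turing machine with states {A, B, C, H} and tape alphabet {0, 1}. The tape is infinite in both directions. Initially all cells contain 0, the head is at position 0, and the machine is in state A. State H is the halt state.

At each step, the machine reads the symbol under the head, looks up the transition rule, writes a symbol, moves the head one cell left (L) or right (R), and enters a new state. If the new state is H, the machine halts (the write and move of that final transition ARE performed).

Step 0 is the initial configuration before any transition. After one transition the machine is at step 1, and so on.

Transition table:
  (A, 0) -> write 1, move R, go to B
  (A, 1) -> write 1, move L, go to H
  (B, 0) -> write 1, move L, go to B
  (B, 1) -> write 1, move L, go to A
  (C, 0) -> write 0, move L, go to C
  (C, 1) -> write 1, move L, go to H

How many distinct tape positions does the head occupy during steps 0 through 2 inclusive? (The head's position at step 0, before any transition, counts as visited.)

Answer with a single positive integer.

Answer: 2

Derivation:
Step 1: in state A at pos 0, read 0 -> (A,0)->write 1,move R,goto B. Now: state=B, head=1, tape[-1..2]=0100 (head:   ^)
Step 2: in state B at pos 1, read 0 -> (B,0)->write 1,move L,goto B. Now: state=B, head=0, tape[-1..2]=0110 (head:  ^)
Head positions at steps 0..2: starting at 0, distinct positions visited = {0, 1} -> 2 position(s)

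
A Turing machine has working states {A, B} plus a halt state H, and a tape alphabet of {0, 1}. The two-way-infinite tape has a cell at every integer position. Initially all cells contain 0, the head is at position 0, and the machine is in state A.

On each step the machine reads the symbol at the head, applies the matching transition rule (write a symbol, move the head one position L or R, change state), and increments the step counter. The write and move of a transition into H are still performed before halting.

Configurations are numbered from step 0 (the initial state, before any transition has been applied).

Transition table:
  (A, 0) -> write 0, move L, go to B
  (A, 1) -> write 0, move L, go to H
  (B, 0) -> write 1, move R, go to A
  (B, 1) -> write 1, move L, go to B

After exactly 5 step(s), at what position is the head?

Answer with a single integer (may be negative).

Answer: -1

Derivation:
Step 1: in state A at pos 0, read 0 -> (A,0)->write 0,move L,goto B. Now: state=B, head=-1, tape[-2..1]=0000 (head:  ^)
Step 2: in state B at pos -1, read 0 -> (B,0)->write 1,move R,goto A. Now: state=A, head=0, tape[-2..1]=0100 (head:   ^)
Step 3: in state A at pos 0, read 0 -> (A,0)->write 0,move L,goto B. Now: state=B, head=-1, tape[-2..1]=0100 (head:  ^)
Step 4: in state B at pos -1, read 1 -> (B,1)->write 1,move L,goto B. Now: state=B, head=-2, tape[-3..1]=00100 (head:  ^)
Step 5: in state B at pos -2, read 0 -> (B,0)->write 1,move R,goto A. Now: state=A, head=-1, tape[-3..1]=01100 (head:   ^)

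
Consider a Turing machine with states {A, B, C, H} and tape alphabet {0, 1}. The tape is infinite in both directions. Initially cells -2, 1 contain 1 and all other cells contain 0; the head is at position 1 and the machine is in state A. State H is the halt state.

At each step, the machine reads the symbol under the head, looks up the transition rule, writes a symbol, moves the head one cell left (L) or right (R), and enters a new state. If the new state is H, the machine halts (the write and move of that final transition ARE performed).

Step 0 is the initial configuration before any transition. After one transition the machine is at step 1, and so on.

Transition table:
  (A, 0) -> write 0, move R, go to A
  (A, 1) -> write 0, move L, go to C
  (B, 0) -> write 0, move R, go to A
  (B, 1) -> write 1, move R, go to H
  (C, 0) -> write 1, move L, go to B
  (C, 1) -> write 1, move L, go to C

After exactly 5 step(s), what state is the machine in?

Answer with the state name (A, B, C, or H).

Step 1: in state A at pos 1, read 1 -> (A,1)->write 0,move L,goto C. Now: state=C, head=0, tape[-3..2]=010000 (head:    ^)
Step 2: in state C at pos 0, read 0 -> (C,0)->write 1,move L,goto B. Now: state=B, head=-1, tape[-3..2]=010100 (head:   ^)
Step 3: in state B at pos -1, read 0 -> (B,0)->write 0,move R,goto A. Now: state=A, head=0, tape[-3..2]=010100 (head:    ^)
Step 4: in state A at pos 0, read 1 -> (A,1)->write 0,move L,goto C. Now: state=C, head=-1, tape[-3..2]=010000 (head:   ^)
Step 5: in state C at pos -1, read 0 -> (C,0)->write 1,move L,goto B. Now: state=B, head=-2, tape[-3..2]=011000 (head:  ^)

Answer: B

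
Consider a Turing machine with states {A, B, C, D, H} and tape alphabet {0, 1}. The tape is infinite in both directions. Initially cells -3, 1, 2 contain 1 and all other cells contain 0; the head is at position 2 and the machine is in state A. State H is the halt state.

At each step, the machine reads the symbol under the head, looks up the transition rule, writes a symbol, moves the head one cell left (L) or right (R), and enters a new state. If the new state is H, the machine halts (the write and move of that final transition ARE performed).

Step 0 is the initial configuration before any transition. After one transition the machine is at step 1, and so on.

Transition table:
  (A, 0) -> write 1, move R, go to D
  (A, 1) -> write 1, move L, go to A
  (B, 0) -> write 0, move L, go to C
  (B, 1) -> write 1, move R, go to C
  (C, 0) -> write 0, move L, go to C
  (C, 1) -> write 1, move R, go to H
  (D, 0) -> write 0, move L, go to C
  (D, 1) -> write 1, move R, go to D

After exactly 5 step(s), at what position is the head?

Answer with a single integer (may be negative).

Answer: 3

Derivation:
Step 1: in state A at pos 2, read 1 -> (A,1)->write 1,move L,goto A. Now: state=A, head=1, tape[-4..3]=01000110 (head:      ^)
Step 2: in state A at pos 1, read 1 -> (A,1)->write 1,move L,goto A. Now: state=A, head=0, tape[-4..3]=01000110 (head:     ^)
Step 3: in state A at pos 0, read 0 -> (A,0)->write 1,move R,goto D. Now: state=D, head=1, tape[-4..3]=01001110 (head:      ^)
Step 4: in state D at pos 1, read 1 -> (D,1)->write 1,move R,goto D. Now: state=D, head=2, tape[-4..3]=01001110 (head:       ^)
Step 5: in state D at pos 2, read 1 -> (D,1)->write 1,move R,goto D. Now: state=D, head=3, tape[-4..4]=010011100 (head:        ^)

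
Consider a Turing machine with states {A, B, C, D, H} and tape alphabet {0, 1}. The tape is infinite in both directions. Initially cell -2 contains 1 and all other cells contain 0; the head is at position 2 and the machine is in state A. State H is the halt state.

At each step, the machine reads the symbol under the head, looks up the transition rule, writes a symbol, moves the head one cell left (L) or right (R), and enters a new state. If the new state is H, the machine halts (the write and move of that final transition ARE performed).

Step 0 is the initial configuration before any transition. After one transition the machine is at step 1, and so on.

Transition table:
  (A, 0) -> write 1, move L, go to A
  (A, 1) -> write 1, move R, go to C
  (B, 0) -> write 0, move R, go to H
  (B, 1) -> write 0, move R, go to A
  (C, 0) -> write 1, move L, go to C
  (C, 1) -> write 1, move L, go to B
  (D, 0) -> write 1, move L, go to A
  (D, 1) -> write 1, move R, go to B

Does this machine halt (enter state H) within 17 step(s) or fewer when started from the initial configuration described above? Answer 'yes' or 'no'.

Answer: no

Derivation:
Step 1: in state A at pos 2, read 0 -> (A,0)->write 1,move L,goto A. Now: state=A, head=1, tape[-3..3]=0100010 (head:     ^)
Step 2: in state A at pos 1, read 0 -> (A,0)->write 1,move L,goto A. Now: state=A, head=0, tape[-3..3]=0100110 (head:    ^)
Step 3: in state A at pos 0, read 0 -> (A,0)->write 1,move L,goto A. Now: state=A, head=-1, tape[-3..3]=0101110 (head:   ^)
Step 4: in state A at pos -1, read 0 -> (A,0)->write 1,move L,goto A. Now: state=A, head=-2, tape[-3..3]=0111110 (head:  ^)
Step 5: in state A at pos -2, read 1 -> (A,1)->write 1,move R,goto C. Now: state=C, head=-1, tape[-3..3]=0111110 (head:   ^)
Step 6: in state C at pos -1, read 1 -> (C,1)->write 1,move L,goto B. Now: state=B, head=-2, tape[-3..3]=0111110 (head:  ^)
Step 7: in state B at pos -2, read 1 -> (B,1)->write 0,move R,goto A. Now: state=A, head=-1, tape[-3..3]=0011110 (head:   ^)
Step 8: in state A at pos -1, read 1 -> (A,1)->write 1,move R,goto C. Now: state=C, head=0, tape[-3..3]=0011110 (head:    ^)
Step 9: in state C at pos 0, read 1 -> (C,1)->write 1,move L,goto B. Now: state=B, head=-1, tape[-3..3]=0011110 (head:   ^)
Step 10: in state B at pos -1, read 1 -> (B,1)->write 0,move R,goto A. Now: state=A, head=0, tape[-3..3]=0001110 (head:    ^)
Step 11: in state A at pos 0, read 1 -> (A,1)->write 1,move R,goto C. Now: state=C, head=1, tape[-3..3]=0001110 (head:     ^)
Step 12: in state C at pos 1, read 1 -> (C,1)->write 1,move L,goto B. Now: state=B, head=0, tape[-3..3]=0001110 (head:    ^)
Step 13: in state B at pos 0, read 1 -> (B,1)->write 0,move R,goto A. Now: state=A, head=1, tape[-3..3]=0000110 (head:     ^)
Step 14: in state A at pos 1, read 1 -> (A,1)->write 1,move R,goto C. Now: state=C, head=2, tape[-3..3]=0000110 (head:      ^)
Step 15: in state C at pos 2, read 1 -> (C,1)->write 1,move L,goto B. Now: state=B, head=1, tape[-3..3]=0000110 (head:     ^)
Step 16: in state B at pos 1, read 1 -> (B,1)->write 0,move R,goto A. Now: state=A, head=2, tape[-3..3]=0000010 (head:      ^)
Step 17: in state A at pos 2, read 1 -> (A,1)->write 1,move R,goto C. Now: state=C, head=3, tape[-3..4]=00000100 (head:       ^)
After 17 step(s): state = C (not H) -> not halted within 17 -> no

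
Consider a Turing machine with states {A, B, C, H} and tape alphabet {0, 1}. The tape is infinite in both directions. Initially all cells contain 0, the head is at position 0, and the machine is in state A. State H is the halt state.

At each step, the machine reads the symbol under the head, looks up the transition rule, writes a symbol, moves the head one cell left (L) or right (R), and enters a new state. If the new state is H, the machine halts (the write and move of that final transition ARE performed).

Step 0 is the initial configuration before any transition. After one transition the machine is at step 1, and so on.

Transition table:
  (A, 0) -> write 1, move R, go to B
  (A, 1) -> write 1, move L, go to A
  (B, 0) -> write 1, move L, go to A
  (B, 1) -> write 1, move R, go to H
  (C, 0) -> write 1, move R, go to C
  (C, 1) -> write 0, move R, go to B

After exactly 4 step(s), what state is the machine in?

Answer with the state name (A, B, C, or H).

Step 1: in state A at pos 0, read 0 -> (A,0)->write 1,move R,goto B. Now: state=B, head=1, tape[-1..2]=0100 (head:   ^)
Step 2: in state B at pos 1, read 0 -> (B,0)->write 1,move L,goto A. Now: state=A, head=0, tape[-1..2]=0110 (head:  ^)
Step 3: in state A at pos 0, read 1 -> (A,1)->write 1,move L,goto A. Now: state=A, head=-1, tape[-2..2]=00110 (head:  ^)
Step 4: in state A at pos -1, read 0 -> (A,0)->write 1,move R,goto B. Now: state=B, head=0, tape[-2..2]=01110 (head:   ^)

Answer: B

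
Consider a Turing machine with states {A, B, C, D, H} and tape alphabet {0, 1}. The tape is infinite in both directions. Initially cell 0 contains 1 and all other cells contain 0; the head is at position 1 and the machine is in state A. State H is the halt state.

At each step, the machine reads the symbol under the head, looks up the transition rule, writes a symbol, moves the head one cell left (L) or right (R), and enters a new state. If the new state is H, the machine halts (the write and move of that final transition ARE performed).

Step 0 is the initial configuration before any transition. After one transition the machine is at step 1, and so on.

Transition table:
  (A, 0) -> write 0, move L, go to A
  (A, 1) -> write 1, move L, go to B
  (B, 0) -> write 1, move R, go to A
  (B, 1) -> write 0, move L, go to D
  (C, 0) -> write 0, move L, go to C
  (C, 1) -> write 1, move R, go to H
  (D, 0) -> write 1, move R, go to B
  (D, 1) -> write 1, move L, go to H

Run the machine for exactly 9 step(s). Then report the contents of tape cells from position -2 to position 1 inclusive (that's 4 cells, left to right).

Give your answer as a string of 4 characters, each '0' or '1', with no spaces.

Answer: 1010

Derivation:
Step 1: in state A at pos 1, read 0 -> (A,0)->write 0,move L,goto A. Now: state=A, head=0, tape[-1..2]=0100 (head:  ^)
Step 2: in state A at pos 0, read 1 -> (A,1)->write 1,move L,goto B. Now: state=B, head=-1, tape[-2..2]=00100 (head:  ^)
Step 3: in state B at pos -1, read 0 -> (B,0)->write 1,move R,goto A. Now: state=A, head=0, tape[-2..2]=01100 (head:   ^)
Step 4: in state A at pos 0, read 1 -> (A,1)->write 1,move L,goto B. Now: state=B, head=-1, tape[-2..2]=01100 (head:  ^)
Step 5: in state B at pos -1, read 1 -> (B,1)->write 0,move L,goto D. Now: state=D, head=-2, tape[-3..2]=000100 (head:  ^)
Step 6: in state D at pos -2, read 0 -> (D,0)->write 1,move R,goto B. Now: state=B, head=-1, tape[-3..2]=010100 (head:   ^)
Step 7: in state B at pos -1, read 0 -> (B,0)->write 1,move R,goto A. Now: state=A, head=0, tape[-3..2]=011100 (head:    ^)
Step 8: in state A at pos 0, read 1 -> (A,1)->write 1,move L,goto B. Now: state=B, head=-1, tape[-3..2]=011100 (head:   ^)
Step 9: in state B at pos -1, read 1 -> (B,1)->write 0,move L,goto D. Now: state=D, head=-2, tape[-3..2]=010100 (head:  ^)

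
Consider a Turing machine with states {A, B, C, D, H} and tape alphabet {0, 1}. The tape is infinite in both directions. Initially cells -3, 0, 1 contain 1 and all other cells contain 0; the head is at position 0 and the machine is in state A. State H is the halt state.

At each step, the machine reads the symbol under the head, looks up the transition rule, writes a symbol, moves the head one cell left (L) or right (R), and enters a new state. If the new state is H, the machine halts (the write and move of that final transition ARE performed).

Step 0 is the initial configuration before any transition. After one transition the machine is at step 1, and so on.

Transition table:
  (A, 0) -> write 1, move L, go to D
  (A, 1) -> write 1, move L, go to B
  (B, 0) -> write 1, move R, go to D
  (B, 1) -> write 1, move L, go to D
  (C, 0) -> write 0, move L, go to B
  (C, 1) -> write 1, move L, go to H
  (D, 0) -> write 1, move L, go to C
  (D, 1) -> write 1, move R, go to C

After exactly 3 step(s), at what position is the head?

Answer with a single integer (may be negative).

Answer: 1

Derivation:
Step 1: in state A at pos 0, read 1 -> (A,1)->write 1,move L,goto B. Now: state=B, head=-1, tape[-4..2]=0100110 (head:    ^)
Step 2: in state B at pos -1, read 0 -> (B,0)->write 1,move R,goto D. Now: state=D, head=0, tape[-4..2]=0101110 (head:     ^)
Step 3: in state D at pos 0, read 1 -> (D,1)->write 1,move R,goto C. Now: state=C, head=1, tape[-4..2]=0101110 (head:      ^)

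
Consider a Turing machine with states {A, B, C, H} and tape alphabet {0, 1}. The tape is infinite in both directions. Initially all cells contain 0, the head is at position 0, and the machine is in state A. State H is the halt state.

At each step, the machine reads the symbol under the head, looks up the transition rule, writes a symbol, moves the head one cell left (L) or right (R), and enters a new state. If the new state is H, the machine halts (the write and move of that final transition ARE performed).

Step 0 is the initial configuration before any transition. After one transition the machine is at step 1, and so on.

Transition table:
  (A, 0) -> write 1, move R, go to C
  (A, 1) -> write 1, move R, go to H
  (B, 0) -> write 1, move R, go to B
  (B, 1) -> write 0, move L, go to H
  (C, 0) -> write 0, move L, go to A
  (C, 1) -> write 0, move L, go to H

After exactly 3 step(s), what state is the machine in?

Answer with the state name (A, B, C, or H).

Step 1: in state A at pos 0, read 0 -> (A,0)->write 1,move R,goto C. Now: state=C, head=1, tape[-1..2]=0100 (head:   ^)
Step 2: in state C at pos 1, read 0 -> (C,0)->write 0,move L,goto A. Now: state=A, head=0, tape[-1..2]=0100 (head:  ^)
Step 3: in state A at pos 0, read 1 -> (A,1)->write 1,move R,goto H. Now: state=H, head=1, tape[-1..2]=0100 (head:   ^)

Answer: H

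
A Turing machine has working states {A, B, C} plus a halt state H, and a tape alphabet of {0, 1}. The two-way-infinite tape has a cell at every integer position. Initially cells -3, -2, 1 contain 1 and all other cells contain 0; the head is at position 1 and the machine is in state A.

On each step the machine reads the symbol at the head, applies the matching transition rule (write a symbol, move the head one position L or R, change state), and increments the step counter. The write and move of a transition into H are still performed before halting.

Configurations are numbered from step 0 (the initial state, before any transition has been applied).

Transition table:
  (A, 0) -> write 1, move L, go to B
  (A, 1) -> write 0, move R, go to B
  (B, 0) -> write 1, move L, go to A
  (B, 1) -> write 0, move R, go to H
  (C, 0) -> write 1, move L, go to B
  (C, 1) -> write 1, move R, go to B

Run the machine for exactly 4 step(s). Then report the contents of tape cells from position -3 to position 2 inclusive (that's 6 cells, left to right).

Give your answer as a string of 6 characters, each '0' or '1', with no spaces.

Answer: 110111

Derivation:
Step 1: in state A at pos 1, read 1 -> (A,1)->write 0,move R,goto B. Now: state=B, head=2, tape[-4..3]=01100000 (head:       ^)
Step 2: in state B at pos 2, read 0 -> (B,0)->write 1,move L,goto A. Now: state=A, head=1, tape[-4..3]=01100010 (head:      ^)
Step 3: in state A at pos 1, read 0 -> (A,0)->write 1,move L,goto B. Now: state=B, head=0, tape[-4..3]=01100110 (head:     ^)
Step 4: in state B at pos 0, read 0 -> (B,0)->write 1,move L,goto A. Now: state=A, head=-1, tape[-4..3]=01101110 (head:    ^)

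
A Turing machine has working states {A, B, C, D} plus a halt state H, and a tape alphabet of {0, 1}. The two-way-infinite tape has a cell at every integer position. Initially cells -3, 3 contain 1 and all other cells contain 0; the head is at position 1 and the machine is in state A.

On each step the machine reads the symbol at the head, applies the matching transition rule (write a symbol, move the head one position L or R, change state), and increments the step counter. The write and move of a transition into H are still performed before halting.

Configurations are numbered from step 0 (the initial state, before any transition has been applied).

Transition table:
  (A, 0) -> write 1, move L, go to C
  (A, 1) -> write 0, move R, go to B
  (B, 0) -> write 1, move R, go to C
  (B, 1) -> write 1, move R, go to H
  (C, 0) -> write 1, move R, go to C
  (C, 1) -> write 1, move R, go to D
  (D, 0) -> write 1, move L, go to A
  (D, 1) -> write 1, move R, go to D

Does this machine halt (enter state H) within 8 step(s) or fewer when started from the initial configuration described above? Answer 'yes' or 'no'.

Answer: yes

Derivation:
Step 1: in state A at pos 1, read 0 -> (A,0)->write 1,move L,goto C. Now: state=C, head=0, tape[-4..4]=010001010 (head:     ^)
Step 2: in state C at pos 0, read 0 -> (C,0)->write 1,move R,goto C. Now: state=C, head=1, tape[-4..4]=010011010 (head:      ^)
Step 3: in state C at pos 1, read 1 -> (C,1)->write 1,move R,goto D. Now: state=D, head=2, tape[-4..4]=010011010 (head:       ^)
Step 4: in state D at pos 2, read 0 -> (D,0)->write 1,move L,goto A. Now: state=A, head=1, tape[-4..4]=010011110 (head:      ^)
Step 5: in state A at pos 1, read 1 -> (A,1)->write 0,move R,goto B. Now: state=B, head=2, tape[-4..4]=010010110 (head:       ^)
Step 6: in state B at pos 2, read 1 -> (B,1)->write 1,move R,goto H. Now: state=H, head=3, tape[-4..4]=010010110 (head:        ^)
State H reached at step 6; 6 <= 8 -> yes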